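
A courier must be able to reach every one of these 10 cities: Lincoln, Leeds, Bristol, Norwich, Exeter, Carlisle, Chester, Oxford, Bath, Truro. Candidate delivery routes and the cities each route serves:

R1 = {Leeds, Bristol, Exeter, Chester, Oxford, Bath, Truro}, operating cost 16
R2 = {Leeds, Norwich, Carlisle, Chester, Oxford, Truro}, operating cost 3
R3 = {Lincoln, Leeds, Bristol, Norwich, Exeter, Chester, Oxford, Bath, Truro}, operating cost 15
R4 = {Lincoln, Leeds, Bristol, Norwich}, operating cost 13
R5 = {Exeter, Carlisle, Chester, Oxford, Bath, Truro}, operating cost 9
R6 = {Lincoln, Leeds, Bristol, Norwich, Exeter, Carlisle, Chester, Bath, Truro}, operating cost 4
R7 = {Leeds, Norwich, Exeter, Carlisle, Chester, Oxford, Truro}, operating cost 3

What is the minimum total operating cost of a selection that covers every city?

7

R2, R6 cover every city at operating cost 3 + 4 = 7.
Any cover uses at least 2 routes; among all covering selections none totals below 7.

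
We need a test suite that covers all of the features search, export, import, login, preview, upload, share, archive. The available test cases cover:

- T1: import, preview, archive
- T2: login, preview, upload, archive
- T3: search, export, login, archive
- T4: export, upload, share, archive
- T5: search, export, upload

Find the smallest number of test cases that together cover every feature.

T1, T3, T4 together cover {search, export, import, login, preview, upload, share, archive} — every feature.
No 2 of the 5 test cases cover everything (all 10 pairs fall short), so 3 is minimum.

3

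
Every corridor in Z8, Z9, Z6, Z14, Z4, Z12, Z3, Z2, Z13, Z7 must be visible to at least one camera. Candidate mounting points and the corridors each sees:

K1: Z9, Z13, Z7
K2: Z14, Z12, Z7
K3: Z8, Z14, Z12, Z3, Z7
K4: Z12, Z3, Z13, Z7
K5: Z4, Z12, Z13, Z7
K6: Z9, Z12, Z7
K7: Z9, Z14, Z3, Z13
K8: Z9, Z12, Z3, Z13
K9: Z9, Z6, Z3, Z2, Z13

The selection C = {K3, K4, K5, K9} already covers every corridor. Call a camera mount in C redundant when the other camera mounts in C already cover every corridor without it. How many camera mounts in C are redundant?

1

Drop K3: Z8, Z14 uncovered — not redundant.
Drop K4: the rest still cover every corridor — redundant.
Drop K5: Z4 uncovered — not redundant.
Drop K9: Z9, Z6, Z2 uncovered — not redundant.
1 redundant: K4.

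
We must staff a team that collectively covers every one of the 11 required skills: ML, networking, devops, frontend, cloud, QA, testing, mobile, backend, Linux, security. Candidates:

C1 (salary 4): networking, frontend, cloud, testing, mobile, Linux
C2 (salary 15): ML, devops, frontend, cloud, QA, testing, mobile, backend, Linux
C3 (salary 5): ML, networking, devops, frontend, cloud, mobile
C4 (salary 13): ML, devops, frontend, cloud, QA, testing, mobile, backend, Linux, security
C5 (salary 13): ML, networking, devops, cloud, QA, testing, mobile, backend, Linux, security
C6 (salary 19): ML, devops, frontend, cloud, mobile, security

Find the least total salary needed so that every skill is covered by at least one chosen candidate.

17

C1, C4 cover every skill at salary 4 + 13 = 17.
Any cover uses at least 2 candidates; among all covering selections none totals below 17.
Greedy by coverage-per-salary would pick C1, C3, C4 for 22 — worse than the optimum 17.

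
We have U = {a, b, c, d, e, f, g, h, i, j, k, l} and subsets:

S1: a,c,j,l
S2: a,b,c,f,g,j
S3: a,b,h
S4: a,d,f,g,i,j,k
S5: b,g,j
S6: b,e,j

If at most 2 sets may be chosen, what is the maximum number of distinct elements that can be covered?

Choosing S1, S4 covers {a, c, d, f, g, i, j, k, l} — 9 elements.
No choice of 2 sets does better; here b, e, h are left uncovered.

9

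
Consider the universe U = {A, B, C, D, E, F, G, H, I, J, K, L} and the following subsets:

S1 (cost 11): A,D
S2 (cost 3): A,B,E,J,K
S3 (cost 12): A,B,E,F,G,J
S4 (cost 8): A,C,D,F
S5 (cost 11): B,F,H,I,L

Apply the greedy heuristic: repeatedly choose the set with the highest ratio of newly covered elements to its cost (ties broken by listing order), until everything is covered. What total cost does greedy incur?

34

Pick 1: S2 adds 5 new (A, B, E, J, K) at cost 3 (ratio 5/3).
Pick 2: S4 adds 3 new (C, D, F) at cost 8 (ratio 3/8).
Pick 3: S5 adds 3 new (H, I, L) at cost 11 (ratio 3/11).
Pick 4: S3 adds 1 new (G) at cost 12 (ratio 1/12).
Greedy total cost: 3 + 8 + 11 + 12 = 34.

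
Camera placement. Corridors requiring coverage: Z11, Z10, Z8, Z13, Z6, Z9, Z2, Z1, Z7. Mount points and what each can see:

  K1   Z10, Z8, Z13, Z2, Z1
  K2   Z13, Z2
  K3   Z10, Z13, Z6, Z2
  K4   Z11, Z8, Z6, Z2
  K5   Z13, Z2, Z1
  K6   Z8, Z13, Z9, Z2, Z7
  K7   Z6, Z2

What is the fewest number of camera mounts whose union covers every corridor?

3

K1, K4, K6 together cover {Z11, Z10, Z8, Z13, Z6, Z9, Z2, Z1, Z7} — every corridor.
No 2 of the 7 camera mounts cover everything (all 21 pairs fall short), so 3 is minimum.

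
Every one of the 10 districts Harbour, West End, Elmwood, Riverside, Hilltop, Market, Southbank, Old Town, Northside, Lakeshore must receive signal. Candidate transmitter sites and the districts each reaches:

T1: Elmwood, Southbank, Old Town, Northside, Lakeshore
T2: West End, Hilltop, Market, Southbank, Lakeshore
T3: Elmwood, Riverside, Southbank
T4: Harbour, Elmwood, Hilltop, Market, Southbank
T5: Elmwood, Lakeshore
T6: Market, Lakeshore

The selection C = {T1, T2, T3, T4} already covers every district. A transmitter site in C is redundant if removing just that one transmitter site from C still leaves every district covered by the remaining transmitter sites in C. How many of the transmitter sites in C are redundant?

Drop T1: Old Town, Northside uncovered — not redundant.
Drop T2: West End uncovered — not redundant.
Drop T3: Riverside uncovered — not redundant.
Drop T4: Harbour uncovered — not redundant.
None of the transmitter sites in C is redundant.

0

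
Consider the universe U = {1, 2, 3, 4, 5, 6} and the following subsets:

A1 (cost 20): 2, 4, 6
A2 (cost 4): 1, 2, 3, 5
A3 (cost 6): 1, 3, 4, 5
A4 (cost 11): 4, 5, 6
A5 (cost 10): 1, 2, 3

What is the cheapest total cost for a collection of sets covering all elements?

A2, A4 cover every element at cost 4 + 11 = 15.
Any cover uses at least 2 sets; among all covering selections none totals below 15.

15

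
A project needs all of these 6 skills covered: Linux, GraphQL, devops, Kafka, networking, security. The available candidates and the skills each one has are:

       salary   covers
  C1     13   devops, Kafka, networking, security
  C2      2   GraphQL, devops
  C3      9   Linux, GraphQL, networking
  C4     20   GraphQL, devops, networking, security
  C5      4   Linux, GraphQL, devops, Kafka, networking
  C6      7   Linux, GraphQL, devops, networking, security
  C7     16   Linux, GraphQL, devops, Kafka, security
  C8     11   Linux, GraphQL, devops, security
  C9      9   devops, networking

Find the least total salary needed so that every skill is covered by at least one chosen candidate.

C5, C6 cover every skill at salary 4 + 7 = 11.
Any cover uses at least 2 candidates; among all covering selections none totals below 11.

11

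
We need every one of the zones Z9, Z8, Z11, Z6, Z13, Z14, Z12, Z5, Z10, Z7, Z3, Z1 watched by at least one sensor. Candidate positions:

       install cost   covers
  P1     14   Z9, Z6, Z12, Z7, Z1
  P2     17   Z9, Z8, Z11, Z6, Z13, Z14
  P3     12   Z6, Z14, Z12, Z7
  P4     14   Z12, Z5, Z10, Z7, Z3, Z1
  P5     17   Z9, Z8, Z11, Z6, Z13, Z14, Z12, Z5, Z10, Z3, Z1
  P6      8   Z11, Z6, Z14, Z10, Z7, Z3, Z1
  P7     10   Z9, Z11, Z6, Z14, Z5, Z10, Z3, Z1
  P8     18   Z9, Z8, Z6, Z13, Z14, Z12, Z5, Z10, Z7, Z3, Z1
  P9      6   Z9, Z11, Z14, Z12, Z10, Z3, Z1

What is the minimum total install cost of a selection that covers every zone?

24

P8, P9 cover every zone at install cost 18 + 6 = 24.
Any cover uses at least 2 sensor positions; among all covering selections none totals below 24.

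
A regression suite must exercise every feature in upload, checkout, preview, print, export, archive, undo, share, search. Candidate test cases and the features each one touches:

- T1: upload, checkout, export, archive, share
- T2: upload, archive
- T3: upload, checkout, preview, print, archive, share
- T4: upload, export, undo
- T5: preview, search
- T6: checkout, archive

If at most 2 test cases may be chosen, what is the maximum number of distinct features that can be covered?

Choosing T3, T4 covers {upload, checkout, preview, print, export, archive, undo, share} — 8 features.
No choice of 2 test cases does better; here search is left uncovered.

8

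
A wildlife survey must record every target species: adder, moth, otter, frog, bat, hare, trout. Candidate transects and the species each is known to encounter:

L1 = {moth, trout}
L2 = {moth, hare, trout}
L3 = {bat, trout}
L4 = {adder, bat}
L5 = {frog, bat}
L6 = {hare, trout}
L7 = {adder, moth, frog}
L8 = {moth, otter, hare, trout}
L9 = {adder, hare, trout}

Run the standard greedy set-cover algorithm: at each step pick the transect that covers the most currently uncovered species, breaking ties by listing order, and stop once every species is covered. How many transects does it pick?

3

Pick 1: L8 covers 4 new species (moth, otter, hare, trout).
Pick 2: L4 covers 2 new species (adder, bat).
Pick 3: L5 covers 1 new species (frog).
Greedy uses 3 transects.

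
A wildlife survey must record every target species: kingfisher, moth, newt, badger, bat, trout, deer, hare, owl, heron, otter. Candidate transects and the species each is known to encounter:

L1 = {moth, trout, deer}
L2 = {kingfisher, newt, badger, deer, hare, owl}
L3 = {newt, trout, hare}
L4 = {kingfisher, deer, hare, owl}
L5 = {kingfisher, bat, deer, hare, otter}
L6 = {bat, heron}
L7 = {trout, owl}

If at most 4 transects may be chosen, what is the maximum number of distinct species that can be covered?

11

Choosing L1, L2, L5, L6 covers {kingfisher, moth, newt, badger, bat, trout, deer, hare, owl, heron, otter} — 11 species.
That is all 11 species.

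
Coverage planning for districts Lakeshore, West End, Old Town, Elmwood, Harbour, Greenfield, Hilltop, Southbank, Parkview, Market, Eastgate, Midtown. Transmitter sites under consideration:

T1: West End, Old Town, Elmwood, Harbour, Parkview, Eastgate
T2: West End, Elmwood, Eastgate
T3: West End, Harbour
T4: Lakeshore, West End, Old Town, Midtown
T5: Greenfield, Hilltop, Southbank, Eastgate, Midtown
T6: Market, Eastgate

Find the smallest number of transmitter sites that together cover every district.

T1, T4, T5, T6 together cover {Lakeshore, West End, Old Town, Elmwood, Harbour, Greenfield, Hilltop, Southbank, Parkview, Market, Eastgate, Midtown} — every district.
No 3 of the 6 transmitter sites cover everything (all 20 triples fall short), so 4 is minimum.

4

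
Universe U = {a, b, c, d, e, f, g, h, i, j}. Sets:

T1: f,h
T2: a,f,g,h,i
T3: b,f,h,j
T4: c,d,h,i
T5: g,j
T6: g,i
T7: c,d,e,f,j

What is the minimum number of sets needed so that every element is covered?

T2, T3, T7 together cover {a, b, c, d, e, f, g, h, i, j} — every element.
No 2 of the 7 sets cover everything (all 21 pairs fall short), so 3 is minimum.

3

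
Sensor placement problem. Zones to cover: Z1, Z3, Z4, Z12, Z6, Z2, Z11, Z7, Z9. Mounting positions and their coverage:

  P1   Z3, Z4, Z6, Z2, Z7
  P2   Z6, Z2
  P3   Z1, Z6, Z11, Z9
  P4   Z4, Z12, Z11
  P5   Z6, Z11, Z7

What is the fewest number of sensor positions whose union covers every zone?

3

P1, P3, P4 together cover {Z1, Z3, Z4, Z12, Z6, Z2, Z11, Z7, Z9} — every zone.
No 2 of the 5 sensor positions cover everything (all 10 pairs fall short), so 3 is minimum.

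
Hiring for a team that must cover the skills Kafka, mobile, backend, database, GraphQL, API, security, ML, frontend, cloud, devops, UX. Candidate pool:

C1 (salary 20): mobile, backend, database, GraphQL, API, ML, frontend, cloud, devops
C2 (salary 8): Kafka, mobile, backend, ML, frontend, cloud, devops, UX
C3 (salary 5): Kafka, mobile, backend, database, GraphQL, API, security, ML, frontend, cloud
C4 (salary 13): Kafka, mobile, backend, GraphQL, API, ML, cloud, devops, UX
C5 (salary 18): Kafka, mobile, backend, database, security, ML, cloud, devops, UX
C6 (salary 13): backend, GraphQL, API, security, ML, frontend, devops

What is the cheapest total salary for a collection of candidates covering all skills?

13

C2, C3 cover every skill at salary 8 + 5 = 13.
Any cover uses at least 2 candidates; among all covering selections none totals below 13.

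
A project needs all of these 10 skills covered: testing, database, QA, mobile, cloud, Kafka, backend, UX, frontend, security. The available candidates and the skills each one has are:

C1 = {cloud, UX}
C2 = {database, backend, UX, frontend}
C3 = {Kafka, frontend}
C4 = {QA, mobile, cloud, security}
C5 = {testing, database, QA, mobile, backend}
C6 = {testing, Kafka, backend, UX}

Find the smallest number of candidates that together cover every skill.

3

C2, C4, C6 together cover {testing, database, QA, mobile, cloud, Kafka, backend, UX, frontend, security} — every skill.
No 2 of the 6 candidates cover everything (all 15 pairs fall short), so 3 is minimum.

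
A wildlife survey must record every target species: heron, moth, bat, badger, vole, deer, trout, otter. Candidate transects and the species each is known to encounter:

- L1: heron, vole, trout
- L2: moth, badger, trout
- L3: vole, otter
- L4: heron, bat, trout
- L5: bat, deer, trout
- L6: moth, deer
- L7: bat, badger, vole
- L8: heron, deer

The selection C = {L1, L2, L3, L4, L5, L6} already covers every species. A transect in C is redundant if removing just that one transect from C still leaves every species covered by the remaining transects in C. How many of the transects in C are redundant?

4

Drop L1: the rest still cover every species — redundant.
Drop L2: badger uncovered — not redundant.
Drop L3: otter uncovered — not redundant.
Drop L4: the rest still cover every species — redundant.
Drop L5: the rest still cover every species — redundant.
Drop L6: the rest still cover every species — redundant.
4 redundant: L1, L4, L5, L6.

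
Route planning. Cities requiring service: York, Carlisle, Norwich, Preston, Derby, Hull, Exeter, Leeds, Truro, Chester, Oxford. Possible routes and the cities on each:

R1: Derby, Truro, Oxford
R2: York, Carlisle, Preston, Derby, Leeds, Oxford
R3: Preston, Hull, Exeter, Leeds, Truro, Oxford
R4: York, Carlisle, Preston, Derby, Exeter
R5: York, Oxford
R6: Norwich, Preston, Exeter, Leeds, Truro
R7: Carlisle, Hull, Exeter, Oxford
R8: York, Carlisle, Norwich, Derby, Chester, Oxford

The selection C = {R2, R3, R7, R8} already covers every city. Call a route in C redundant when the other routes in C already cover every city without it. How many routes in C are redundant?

2

Drop R2: the rest still cover every city — redundant.
Drop R3: Truro uncovered — not redundant.
Drop R7: the rest still cover every city — redundant.
Drop R8: Norwich, Chester uncovered — not redundant.
2 redundant: R2, R7.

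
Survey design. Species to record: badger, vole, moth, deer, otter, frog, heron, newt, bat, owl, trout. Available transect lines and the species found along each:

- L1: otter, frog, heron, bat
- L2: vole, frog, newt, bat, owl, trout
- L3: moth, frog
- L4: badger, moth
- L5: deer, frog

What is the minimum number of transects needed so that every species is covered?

4

L1, L2, L4, L5 together cover {badger, vole, moth, deer, otter, frog, heron, newt, bat, owl, trout} — every species.
No 3 of the 5 transects cover everything (all 10 triples fall short), so 4 is minimum.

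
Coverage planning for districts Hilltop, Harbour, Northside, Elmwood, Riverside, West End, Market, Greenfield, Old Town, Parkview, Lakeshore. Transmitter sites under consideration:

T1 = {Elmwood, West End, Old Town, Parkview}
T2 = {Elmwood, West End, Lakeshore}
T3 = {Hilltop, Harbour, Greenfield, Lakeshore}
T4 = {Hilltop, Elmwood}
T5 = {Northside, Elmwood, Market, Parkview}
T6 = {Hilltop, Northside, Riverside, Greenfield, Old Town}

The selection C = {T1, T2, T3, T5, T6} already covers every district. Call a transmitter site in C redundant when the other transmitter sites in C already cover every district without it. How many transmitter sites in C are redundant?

Drop T1: the rest still cover every district — redundant.
Drop T2: the rest still cover every district — redundant.
Drop T3: Harbour uncovered — not redundant.
Drop T5: Market uncovered — not redundant.
Drop T6: Riverside uncovered — not redundant.
2 redundant: T1, T2.

2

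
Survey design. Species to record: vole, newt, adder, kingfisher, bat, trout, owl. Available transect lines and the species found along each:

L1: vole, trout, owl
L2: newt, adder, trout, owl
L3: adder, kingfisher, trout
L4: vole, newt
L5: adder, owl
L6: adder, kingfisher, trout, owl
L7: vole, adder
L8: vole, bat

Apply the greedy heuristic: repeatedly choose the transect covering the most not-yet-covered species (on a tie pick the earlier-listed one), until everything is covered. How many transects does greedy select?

Pick 1: L2 covers 4 new species (newt, adder, trout, owl).
Pick 2: L8 covers 2 new species (vole, bat).
Pick 3: L3 covers 1 new species (kingfisher).
Greedy uses 3 transects.

3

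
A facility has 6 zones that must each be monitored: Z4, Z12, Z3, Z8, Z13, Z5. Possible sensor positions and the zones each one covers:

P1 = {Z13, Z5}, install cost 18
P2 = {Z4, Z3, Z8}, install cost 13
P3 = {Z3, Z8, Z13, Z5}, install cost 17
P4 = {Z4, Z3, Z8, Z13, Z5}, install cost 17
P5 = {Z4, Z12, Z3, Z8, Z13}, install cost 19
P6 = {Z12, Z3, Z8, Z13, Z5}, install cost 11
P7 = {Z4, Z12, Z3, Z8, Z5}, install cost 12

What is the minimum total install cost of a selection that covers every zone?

23

P6, P7 cover every zone at install cost 11 + 12 = 23.
Any cover uses at least 2 sensor positions; among all covering selections none totals below 23.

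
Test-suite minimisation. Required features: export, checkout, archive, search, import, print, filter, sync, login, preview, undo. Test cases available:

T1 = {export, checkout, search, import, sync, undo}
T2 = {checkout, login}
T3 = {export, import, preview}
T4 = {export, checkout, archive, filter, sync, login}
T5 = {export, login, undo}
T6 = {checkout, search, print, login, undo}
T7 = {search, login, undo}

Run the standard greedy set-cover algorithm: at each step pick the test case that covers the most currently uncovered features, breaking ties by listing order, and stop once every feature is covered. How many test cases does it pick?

4

Pick 1: T1 covers 6 new features (export, checkout, search, import, sync, undo).
Pick 2: T4 covers 3 new features (archive, filter, login).
Pick 3: T3 covers 1 new features (preview).
Pick 4: T6 covers 1 new features (print).
Greedy uses 4 test cases. (The true minimum is 3.)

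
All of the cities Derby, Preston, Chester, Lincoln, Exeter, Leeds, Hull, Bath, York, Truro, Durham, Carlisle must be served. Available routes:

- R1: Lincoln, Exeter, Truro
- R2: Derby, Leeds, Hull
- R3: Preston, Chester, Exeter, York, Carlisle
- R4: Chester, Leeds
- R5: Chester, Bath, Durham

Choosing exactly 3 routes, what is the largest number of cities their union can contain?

Choosing R1, R2, R3 covers {Derby, Preston, Chester, Lincoln, Exeter, Leeds, Hull, York, Truro, Carlisle} — 10 cities.
No choice of 3 routes does better; here Bath, Durham are left uncovered.

10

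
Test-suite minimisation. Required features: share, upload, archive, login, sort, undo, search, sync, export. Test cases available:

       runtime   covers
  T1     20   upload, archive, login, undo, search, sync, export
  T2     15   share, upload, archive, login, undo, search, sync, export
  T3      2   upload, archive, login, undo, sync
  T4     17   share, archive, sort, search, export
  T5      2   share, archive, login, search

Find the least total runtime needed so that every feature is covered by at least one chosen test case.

19

T3, T4 cover every feature at runtime 2 + 17 = 19.
Any cover uses at least 2 test cases; among all covering selections none totals below 19.
Greedy by coverage-per-runtime would pick T3, T5, T4 for 21 — worse than the optimum 19.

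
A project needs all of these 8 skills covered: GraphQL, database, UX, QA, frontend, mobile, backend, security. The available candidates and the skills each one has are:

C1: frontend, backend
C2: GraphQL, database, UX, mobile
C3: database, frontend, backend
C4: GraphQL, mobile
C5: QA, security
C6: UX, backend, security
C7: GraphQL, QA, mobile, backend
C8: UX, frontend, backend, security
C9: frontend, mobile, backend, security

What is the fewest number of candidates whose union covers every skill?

C1, C2, C5 together cover {GraphQL, database, UX, QA, frontend, mobile, backend, security} — every skill.
No 2 of the 9 candidates cover everything (all 36 pairs fall short), so 3 is minimum.

3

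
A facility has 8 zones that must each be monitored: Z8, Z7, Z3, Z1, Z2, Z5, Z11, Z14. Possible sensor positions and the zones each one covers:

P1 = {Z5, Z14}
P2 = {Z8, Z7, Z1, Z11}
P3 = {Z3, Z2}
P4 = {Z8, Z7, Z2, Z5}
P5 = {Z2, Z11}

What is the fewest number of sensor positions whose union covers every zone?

P1, P2, P3 together cover {Z8, Z7, Z3, Z1, Z2, Z5, Z11, Z14} — every zone.
No 2 of the 5 sensor positions cover everything (all 10 pairs fall short), so 3 is minimum.

3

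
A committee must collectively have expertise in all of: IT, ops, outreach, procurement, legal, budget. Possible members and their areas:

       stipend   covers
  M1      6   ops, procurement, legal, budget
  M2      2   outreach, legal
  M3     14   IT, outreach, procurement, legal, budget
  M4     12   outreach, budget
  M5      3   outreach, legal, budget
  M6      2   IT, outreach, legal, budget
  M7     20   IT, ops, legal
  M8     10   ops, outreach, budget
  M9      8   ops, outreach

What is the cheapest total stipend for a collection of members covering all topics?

M1, M6 cover every topic at stipend 6 + 2 = 8.
Any cover uses at least 2 members; among all covering selections none totals below 8.

8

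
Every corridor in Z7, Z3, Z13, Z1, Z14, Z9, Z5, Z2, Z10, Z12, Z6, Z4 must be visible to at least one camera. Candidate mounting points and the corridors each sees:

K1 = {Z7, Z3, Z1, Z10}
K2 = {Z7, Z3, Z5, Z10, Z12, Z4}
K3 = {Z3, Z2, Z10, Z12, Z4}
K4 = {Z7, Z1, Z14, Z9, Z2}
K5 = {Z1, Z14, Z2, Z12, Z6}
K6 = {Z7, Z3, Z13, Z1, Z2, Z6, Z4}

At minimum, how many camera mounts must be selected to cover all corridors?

3

K2, K4, K6 together cover {Z7, Z3, Z13, Z1, Z14, Z9, Z5, Z2, Z10, Z12, Z6, Z4} — every corridor.
No 2 of the 6 camera mounts cover everything (all 15 pairs fall short), so 3 is minimum.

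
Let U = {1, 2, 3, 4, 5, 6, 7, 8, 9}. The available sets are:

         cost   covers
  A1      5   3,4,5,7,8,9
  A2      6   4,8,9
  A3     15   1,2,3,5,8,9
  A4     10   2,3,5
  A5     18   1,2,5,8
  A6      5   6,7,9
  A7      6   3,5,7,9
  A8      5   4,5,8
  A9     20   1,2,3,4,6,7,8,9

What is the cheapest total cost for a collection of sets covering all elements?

25

A1, A9 cover every element at cost 5 + 20 = 25.
Any cover uses at least 2 sets; among all covering selections none totals below 25.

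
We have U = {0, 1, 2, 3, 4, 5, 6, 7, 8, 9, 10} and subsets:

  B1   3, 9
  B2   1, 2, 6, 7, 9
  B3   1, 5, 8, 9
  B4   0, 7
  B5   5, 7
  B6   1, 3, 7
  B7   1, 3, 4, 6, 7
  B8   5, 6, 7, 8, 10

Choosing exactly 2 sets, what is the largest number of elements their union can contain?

Choosing B2, B8 covers {1, 2, 5, 6, 7, 8, 9, 10} — 8 elements.
No choice of 2 sets does better; here 0, 3, 4 are left uncovered.

8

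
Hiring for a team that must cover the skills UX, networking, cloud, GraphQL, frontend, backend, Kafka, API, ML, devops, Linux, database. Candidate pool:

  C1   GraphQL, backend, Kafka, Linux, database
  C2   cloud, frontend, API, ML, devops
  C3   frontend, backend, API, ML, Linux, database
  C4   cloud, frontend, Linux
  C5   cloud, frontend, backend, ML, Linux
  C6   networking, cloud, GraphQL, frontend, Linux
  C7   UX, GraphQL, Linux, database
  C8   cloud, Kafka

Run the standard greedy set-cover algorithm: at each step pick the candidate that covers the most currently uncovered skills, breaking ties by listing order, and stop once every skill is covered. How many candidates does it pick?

5

Pick 1: C3 covers 6 new skills (frontend, backend, API, ML, Linux, database).
Pick 2: C6 covers 3 new skills (networking, cloud, GraphQL).
Pick 3: C1 covers 1 new skills (Kafka).
Pick 4: C2 covers 1 new skills (devops).
Pick 5: C7 covers 1 new skills (UX).
Greedy uses 5 candidates. (The true minimum is 4.)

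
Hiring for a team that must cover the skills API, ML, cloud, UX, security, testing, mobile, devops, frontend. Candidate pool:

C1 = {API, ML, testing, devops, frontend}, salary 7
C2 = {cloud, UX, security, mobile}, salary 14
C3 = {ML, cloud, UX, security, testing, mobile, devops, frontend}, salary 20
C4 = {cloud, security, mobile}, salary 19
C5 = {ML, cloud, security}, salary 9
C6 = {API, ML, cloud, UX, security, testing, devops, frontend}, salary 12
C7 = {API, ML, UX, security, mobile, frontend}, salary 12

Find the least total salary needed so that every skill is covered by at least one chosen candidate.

21

C1, C2 cover every skill at salary 7 + 14 = 21.
Any cover uses at least 2 candidates; among all covering selections none totals below 21.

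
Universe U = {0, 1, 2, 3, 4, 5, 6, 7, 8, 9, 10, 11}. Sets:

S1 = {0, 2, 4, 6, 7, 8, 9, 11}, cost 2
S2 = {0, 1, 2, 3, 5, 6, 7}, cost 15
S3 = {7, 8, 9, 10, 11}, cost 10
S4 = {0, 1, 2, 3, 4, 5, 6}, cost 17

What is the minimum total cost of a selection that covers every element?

27

S3, S4 cover every element at cost 10 + 17 = 27.
Any cover uses at least 2 sets; among all covering selections none totals below 27.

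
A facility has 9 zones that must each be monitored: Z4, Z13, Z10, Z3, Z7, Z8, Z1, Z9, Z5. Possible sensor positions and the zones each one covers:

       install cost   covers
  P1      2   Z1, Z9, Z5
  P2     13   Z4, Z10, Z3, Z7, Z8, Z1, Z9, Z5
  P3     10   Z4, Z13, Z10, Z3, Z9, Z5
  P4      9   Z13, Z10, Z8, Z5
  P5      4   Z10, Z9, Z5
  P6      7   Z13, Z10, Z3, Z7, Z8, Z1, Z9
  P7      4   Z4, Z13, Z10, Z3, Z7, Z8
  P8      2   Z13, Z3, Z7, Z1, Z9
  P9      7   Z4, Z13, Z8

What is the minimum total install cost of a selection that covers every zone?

P1, P7 cover every zone at install cost 2 + 4 = 6.
Any cover uses at least 2 sensor positions; among all covering selections none totals below 6.
Greedy by coverage-per-install cost would pick P8, P7, P1 for 8 — worse than the optimum 6.

6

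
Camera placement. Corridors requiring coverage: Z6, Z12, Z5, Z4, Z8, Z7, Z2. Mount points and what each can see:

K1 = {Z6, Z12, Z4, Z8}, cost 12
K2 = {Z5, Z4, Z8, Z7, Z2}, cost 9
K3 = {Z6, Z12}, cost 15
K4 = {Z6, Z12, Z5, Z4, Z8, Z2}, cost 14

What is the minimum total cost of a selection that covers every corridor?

21

K1, K2 cover every corridor at cost 12 + 9 = 21.
Any cover uses at least 2 camera mounts; among all covering selections none totals below 21.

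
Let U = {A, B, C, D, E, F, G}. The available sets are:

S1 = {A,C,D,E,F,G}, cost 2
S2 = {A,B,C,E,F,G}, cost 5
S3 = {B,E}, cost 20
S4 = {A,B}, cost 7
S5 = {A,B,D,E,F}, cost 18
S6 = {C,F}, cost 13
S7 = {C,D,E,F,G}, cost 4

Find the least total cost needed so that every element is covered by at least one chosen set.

7

S1, S2 cover every element at cost 2 + 5 = 7.
Any cover uses at least 2 sets; among all covering selections none totals below 7.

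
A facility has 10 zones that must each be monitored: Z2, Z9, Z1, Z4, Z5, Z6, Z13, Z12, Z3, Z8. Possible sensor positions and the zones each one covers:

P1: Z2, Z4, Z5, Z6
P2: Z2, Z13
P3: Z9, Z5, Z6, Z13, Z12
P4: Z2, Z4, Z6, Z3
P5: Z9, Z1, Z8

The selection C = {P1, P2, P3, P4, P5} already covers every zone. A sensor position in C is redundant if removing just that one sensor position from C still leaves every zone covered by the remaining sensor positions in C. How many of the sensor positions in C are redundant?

Drop P1: the rest still cover every zone — redundant.
Drop P2: the rest still cover every zone — redundant.
Drop P3: Z12 uncovered — not redundant.
Drop P4: Z3 uncovered — not redundant.
Drop P5: Z1, Z8 uncovered — not redundant.
2 redundant: P1, P2.

2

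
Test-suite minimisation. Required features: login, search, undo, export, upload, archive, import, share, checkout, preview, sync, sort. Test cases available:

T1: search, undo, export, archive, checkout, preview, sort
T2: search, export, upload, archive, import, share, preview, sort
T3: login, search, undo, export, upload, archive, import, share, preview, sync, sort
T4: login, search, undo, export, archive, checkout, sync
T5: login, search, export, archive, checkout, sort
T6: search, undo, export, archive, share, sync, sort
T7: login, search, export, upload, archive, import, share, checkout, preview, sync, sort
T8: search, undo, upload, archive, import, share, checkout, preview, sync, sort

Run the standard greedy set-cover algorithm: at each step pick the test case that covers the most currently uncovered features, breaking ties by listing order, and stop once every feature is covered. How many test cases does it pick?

Pick 1: T3 covers 11 new features (login, search, undo, export, upload, archive, import, share, preview, sync, sort).
Pick 2: T1 covers 1 new features (checkout).
Greedy uses 2 test cases.

2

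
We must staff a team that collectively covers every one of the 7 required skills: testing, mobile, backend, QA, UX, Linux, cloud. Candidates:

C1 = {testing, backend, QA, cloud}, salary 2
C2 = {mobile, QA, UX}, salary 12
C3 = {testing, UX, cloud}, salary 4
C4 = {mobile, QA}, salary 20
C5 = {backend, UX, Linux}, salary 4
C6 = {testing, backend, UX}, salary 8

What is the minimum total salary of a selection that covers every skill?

C1, C2, C5 cover every skill at salary 2 + 12 + 4 = 18.
Any cover uses at least 3 candidates; among all covering selections none totals below 18.

18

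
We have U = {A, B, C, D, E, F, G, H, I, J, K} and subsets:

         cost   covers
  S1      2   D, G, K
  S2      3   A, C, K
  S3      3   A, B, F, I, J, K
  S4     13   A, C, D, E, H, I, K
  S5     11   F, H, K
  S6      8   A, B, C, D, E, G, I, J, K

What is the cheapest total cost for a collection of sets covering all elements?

18

S1, S3, S4 cover every element at cost 2 + 3 + 13 = 18.
Any cover uses at least 2 sets; among all covering selections none totals below 18.
Greedy by coverage-per-cost would pick S3, S1, S2, S4 for 21 — worse than the optimum 18.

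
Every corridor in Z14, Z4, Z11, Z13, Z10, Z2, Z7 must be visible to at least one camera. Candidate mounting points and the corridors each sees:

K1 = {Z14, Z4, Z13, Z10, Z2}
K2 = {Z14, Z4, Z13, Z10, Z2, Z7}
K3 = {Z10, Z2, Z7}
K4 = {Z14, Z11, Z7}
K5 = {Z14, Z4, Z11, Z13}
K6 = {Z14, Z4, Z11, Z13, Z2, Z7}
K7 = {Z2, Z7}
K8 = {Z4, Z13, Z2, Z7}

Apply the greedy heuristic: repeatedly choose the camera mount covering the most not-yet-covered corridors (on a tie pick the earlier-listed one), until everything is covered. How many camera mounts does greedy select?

Pick 1: K2 covers 6 new corridors (Z14, Z4, Z13, Z10, Z2, Z7).
Pick 2: K4 covers 1 new corridors (Z11).
Greedy uses 2 camera mounts.

2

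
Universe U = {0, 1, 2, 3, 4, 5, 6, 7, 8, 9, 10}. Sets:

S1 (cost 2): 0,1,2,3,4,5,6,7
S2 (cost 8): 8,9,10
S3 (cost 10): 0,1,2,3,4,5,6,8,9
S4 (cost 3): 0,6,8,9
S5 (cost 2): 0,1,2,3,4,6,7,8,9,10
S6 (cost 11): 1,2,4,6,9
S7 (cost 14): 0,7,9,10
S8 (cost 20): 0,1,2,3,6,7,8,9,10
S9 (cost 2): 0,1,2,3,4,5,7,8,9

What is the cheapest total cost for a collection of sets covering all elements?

S1, S5 cover every element at cost 2 + 2 = 4.
Any cover uses at least 2 sets; among all covering selections none totals below 4.

4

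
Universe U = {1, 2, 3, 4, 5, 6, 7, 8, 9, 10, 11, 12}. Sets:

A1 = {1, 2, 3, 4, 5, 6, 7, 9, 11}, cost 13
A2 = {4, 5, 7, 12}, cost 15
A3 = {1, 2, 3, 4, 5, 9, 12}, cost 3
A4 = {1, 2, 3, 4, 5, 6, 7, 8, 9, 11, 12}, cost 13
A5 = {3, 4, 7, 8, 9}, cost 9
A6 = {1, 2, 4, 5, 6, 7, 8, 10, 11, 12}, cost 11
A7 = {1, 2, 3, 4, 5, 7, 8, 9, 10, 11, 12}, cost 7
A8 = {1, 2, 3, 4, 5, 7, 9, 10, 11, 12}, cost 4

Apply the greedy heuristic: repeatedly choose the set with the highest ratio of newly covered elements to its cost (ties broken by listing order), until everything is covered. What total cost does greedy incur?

15

Pick 1: A8 adds 10 new (1, 2, 3, 4, 5, 7, 9, 10, 11, 12) at cost 4 (ratio 10/4).
Pick 2: A6 adds 2 new (6, 8) at cost 11 (ratio 2/11).
Greedy total cost: 4 + 11 = 15. (The true optimum is 14, so greedy overshoots here.)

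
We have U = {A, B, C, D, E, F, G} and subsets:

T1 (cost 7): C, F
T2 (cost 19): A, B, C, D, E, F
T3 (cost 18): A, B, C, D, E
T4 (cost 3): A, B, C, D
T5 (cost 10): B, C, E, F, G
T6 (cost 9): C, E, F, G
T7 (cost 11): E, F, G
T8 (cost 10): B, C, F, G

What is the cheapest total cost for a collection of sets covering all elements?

12

T4, T6 cover every element at cost 3 + 9 = 12.
Any cover uses at least 2 sets; among all covering selections none totals below 12.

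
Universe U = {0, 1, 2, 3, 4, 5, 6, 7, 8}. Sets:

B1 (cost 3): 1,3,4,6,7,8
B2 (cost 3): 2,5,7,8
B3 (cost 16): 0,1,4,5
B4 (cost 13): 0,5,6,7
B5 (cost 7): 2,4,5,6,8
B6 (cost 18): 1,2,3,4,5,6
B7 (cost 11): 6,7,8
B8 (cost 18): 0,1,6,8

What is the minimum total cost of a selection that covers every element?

19

B1, B2, B4 cover every element at cost 3 + 3 + 13 = 19.
Any cover uses at least 3 sets; among all covering selections none totals below 19.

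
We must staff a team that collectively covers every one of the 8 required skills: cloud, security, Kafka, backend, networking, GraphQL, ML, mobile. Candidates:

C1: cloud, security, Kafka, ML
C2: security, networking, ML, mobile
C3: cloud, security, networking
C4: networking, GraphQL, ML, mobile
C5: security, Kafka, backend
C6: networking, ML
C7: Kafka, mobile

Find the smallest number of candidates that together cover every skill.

C1, C4, C5 together cover {cloud, security, Kafka, backend, networking, GraphQL, ML, mobile} — every skill.
No 2 of the 7 candidates cover everything (all 21 pairs fall short), so 3 is minimum.

3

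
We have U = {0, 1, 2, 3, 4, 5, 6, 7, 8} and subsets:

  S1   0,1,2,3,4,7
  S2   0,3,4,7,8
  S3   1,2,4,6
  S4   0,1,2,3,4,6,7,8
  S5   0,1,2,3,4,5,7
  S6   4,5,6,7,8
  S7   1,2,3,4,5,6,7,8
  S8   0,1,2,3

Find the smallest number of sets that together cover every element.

S1, S6 together cover {0, 1, 2, 3, 4, 5, 6, 7, 8} — every element.
No single set contains all 9 elements, so 2 is optimal.

2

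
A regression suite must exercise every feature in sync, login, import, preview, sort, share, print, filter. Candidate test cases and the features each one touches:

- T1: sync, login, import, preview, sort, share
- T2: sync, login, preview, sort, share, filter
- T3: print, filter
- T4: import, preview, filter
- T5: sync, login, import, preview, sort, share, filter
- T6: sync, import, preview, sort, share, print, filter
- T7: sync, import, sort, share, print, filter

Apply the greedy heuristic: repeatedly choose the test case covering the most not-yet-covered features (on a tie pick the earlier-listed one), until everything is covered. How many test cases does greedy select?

2

Pick 1: T5 covers 7 new features (sync, login, import, preview, sort, share, filter).
Pick 2: T3 covers 1 new features (print).
Greedy uses 2 test cases.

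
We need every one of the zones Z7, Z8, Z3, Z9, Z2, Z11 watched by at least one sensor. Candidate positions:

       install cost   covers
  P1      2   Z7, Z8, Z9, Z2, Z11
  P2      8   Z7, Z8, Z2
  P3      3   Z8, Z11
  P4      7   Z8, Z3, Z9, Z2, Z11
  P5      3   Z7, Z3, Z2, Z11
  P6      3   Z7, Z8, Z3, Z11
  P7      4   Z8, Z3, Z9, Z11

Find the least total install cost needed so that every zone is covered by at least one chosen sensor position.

5

P1, P5 cover every zone at install cost 2 + 3 = 5.
Any cover uses at least 2 sensor positions; among all covering selections none totals below 5.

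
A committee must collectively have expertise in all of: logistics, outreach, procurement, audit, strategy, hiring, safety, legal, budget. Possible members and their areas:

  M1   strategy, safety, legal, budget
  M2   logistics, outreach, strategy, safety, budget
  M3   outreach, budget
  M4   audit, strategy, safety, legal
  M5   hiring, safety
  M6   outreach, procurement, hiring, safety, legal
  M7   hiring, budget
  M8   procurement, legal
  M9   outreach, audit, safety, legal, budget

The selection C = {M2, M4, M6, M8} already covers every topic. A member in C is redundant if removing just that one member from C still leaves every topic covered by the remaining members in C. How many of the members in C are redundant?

1

Drop M2: logistics, budget uncovered — not redundant.
Drop M4: audit uncovered — not redundant.
Drop M6: hiring uncovered — not redundant.
Drop M8: the rest still cover every topic — redundant.
1 redundant: M8.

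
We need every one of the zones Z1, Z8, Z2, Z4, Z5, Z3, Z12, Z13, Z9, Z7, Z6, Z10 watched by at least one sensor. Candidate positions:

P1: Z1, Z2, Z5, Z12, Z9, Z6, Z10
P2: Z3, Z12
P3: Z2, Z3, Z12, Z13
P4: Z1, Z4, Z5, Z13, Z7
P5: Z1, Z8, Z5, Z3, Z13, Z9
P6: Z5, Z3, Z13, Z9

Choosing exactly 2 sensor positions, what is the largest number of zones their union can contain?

10

Choosing P1, P4 covers {Z1, Z2, Z4, Z5, Z12, Z13, Z9, Z7, Z6, Z10} — 10 zones.
No choice of 2 sensor positions does better; here Z8, Z3 are left uncovered.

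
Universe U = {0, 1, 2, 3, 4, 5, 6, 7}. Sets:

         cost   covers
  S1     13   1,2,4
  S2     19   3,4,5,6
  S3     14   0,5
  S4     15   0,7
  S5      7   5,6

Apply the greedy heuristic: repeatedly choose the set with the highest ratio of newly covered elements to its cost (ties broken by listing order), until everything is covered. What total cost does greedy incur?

54

Pick 1: S5 adds 2 new (5, 6) at cost 7 (ratio 2/7).
Pick 2: S1 adds 3 new (1, 2, 4) at cost 13 (ratio 3/13).
Pick 3: S4 adds 2 new (0, 7) at cost 15 (ratio 2/15).
Pick 4: S2 adds 1 new (3) at cost 19 (ratio 1/19).
Greedy total cost: 7 + 13 + 15 + 19 = 54. (The true optimum is 47, so greedy overshoots here.)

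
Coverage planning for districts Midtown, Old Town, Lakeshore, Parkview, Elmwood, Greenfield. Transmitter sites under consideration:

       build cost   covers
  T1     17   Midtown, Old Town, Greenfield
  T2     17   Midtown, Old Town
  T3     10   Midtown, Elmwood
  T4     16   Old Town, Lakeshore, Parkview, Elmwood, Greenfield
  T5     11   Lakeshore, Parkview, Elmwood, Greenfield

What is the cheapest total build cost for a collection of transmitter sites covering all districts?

26

T3, T4 cover every district at build cost 10 + 16 = 26.
Any cover uses at least 2 transmitter sites; among all covering selections none totals below 26.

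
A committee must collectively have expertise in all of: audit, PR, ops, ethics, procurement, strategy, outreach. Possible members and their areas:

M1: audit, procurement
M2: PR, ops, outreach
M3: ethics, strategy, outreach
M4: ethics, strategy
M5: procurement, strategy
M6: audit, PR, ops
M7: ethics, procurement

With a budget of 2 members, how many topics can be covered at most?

Choosing M3, M6 covers {audit, PR, ops, ethics, strategy, outreach} — 6 topics.
No choice of 2 members does better; here procurement is left uncovered.

6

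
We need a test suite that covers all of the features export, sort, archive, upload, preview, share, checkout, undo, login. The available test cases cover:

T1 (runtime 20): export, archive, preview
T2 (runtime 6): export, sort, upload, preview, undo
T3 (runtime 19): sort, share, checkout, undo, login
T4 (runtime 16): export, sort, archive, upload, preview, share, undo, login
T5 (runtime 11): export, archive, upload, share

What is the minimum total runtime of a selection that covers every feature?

T3, T4 cover every feature at runtime 19 + 16 = 35.
Any cover uses at least 2 test cases; among all covering selections none totals below 35.

35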